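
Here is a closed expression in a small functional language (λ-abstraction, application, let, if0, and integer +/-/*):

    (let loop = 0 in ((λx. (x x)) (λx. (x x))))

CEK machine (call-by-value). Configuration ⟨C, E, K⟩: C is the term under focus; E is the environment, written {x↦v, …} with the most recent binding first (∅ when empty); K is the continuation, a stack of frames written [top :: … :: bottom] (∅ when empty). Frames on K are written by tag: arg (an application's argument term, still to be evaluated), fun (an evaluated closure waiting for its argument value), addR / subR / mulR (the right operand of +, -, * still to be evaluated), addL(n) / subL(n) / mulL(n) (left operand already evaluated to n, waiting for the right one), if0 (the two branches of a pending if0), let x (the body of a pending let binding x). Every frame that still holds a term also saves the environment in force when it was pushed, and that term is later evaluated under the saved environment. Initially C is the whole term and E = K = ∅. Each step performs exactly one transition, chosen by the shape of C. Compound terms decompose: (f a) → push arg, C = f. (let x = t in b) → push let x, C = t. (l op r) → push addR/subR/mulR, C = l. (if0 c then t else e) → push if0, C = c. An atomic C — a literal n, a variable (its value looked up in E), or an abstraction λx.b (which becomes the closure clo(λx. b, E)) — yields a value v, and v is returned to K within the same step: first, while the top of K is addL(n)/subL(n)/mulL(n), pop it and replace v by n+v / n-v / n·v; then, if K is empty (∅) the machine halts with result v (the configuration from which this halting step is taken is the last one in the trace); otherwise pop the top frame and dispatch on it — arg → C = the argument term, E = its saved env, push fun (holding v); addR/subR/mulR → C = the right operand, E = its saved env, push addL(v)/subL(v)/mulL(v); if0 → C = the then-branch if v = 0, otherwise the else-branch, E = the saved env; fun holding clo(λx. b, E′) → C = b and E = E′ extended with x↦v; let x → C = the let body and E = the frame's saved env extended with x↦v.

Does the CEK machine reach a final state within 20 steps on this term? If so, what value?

Answer: DIVERGES (no final state within 20 steps)

Execution trace:
step 0: [C=(let loop = 0 in ((λx. (x x)) (λx. (x x)))) | E=∅ | K=∅]
step 1: [C=0 | E=∅ | K=[let loop]]
step 2: [C=((λx. (x x)) (λx. (x x))) | E={loop↦0} | K=∅]
step 3: [C=(λx. (x x)) | E={loop↦0} | K=[arg]]
step 4: [C=(λx. (x x)) | E={loop↦0} | K=[fun]]
step 5: [C=(x x) | E={x↦clo(λx. (x x), {loop↦0}), loop↦0} | K=∅]
step 6: [C=x | E={x↦clo(λx. (x x), {loop↦0}), loop↦0} | K=[arg]]
step 7: [C=x | E={x↦clo(λx. (x x), {loop↦0}), loop↦0} | K=[fun]]
… configuration repeats with period 3 (steps 5–7 recur indefinitely) …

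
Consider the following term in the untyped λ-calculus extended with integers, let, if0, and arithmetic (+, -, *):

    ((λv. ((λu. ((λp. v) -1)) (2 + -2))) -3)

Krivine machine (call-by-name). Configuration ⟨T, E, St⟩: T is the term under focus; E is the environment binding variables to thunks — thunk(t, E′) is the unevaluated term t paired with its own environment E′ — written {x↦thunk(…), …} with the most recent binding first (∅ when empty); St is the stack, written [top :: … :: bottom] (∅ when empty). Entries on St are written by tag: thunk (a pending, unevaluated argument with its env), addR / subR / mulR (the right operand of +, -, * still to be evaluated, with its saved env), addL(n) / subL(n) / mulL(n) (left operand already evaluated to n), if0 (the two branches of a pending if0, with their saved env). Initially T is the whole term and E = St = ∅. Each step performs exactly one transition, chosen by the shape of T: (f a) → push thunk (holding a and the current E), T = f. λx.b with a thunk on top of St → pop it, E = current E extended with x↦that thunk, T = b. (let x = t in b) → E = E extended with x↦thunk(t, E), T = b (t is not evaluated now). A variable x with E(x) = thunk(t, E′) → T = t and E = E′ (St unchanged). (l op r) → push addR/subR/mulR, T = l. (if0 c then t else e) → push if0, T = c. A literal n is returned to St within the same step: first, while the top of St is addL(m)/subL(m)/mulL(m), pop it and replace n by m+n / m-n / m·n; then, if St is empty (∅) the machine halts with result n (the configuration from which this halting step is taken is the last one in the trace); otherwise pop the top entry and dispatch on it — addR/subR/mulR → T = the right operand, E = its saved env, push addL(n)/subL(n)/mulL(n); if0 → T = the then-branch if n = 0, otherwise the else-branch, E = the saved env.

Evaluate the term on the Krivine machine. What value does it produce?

[0] ⟨T=((λv. ((λu. ((λp. v) -1)) (2 + -2))) -3); E=∅; St=∅⟩
[1] ⟨T=(λv. ((λu. ((λp. v) -1)) (2 + -2))); E=∅; St=[thunk]⟩
[2] ⟨T=((λu. ((λp. v) -1)) (2 + -2)); E={v↦thunk(-3, ∅)}; St=∅⟩
[3] ⟨T=(λu. ((λp. v) -1)); E={v↦thunk(-3, ∅)}; St=[thunk]⟩
[4] ⟨T=((λp. v) -1); E={u↦thunk((2 + -2), {v↦thunk(-3, ∅)}), v↦thunk(-3, ∅)}; St=∅⟩
[5] ⟨T=(λp. v); E={u↦thunk((2 + -2), {v↦thunk(-3, ∅)}), v↦thunk(-3, ∅)}; St=[thunk]⟩
[6] ⟨T=v; E={p↦thunk(-1, {u↦thunk((2 + -2), {v↦thunk(-3, ∅)}), v↦thunk(-3, ∅)}), u↦thunk((2 + -2), {v↦thunk(-3, ∅)}), v↦thunk(-3, ∅)}; St=∅⟩
[7] ⟨T=-3; E=∅; St=∅⟩
→ final value -3

Answer: -3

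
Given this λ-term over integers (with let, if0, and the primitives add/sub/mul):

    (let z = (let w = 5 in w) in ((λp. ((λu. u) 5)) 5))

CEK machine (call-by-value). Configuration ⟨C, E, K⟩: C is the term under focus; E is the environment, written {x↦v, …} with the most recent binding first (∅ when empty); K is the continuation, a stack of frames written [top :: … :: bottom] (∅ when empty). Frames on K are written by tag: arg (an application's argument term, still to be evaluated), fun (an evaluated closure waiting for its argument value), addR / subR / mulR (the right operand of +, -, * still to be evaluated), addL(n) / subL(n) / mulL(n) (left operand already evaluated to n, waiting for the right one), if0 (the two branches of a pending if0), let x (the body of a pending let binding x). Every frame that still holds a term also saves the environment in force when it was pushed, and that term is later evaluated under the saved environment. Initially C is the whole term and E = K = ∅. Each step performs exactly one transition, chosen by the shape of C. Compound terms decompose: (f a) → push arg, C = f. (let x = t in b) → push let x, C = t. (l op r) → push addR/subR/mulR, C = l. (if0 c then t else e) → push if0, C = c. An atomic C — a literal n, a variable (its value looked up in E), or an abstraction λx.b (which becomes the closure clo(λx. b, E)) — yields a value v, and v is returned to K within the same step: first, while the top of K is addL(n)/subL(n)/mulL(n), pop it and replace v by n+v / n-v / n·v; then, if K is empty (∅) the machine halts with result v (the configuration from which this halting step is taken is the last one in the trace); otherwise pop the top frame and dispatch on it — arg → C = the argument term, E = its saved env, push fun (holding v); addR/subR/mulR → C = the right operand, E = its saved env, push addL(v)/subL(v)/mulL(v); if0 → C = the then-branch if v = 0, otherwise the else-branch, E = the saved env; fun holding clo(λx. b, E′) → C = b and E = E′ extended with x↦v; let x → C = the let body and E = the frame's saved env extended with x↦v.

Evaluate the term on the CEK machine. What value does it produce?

step 0: <C=(let z = (let w = 5 in w) in ((λp. ((λu. u) 5)) 5)), E=∅, K=∅>
step 1: <C=(let w = 5 in w), E=∅, K=[let z]>
step 2: <C=5, E=∅, K=[let w :: let z]>
step 3: <C=w, E={w↦5}, K=[let z]>
step 4: <C=((λp. ((λu. u) 5)) 5), E={z↦5}, K=∅>
step 5: <C=(λp. ((λu. u) 5)), E={z↦5}, K=[arg]>
step 6: <C=5, E={z↦5}, K=[fun]>
step 7: <C=((λu. u) 5), E={p↦5, z↦5}, K=∅>
step 8: <C=(λu. u), E={p↦5, z↦5}, K=[arg]>
step 9: <C=5, E={p↦5, z↦5}, K=[fun]>
step 10: <C=u, E={u↦5, p↦5, z↦5}, K=∅>
→ final value 5

Answer: 5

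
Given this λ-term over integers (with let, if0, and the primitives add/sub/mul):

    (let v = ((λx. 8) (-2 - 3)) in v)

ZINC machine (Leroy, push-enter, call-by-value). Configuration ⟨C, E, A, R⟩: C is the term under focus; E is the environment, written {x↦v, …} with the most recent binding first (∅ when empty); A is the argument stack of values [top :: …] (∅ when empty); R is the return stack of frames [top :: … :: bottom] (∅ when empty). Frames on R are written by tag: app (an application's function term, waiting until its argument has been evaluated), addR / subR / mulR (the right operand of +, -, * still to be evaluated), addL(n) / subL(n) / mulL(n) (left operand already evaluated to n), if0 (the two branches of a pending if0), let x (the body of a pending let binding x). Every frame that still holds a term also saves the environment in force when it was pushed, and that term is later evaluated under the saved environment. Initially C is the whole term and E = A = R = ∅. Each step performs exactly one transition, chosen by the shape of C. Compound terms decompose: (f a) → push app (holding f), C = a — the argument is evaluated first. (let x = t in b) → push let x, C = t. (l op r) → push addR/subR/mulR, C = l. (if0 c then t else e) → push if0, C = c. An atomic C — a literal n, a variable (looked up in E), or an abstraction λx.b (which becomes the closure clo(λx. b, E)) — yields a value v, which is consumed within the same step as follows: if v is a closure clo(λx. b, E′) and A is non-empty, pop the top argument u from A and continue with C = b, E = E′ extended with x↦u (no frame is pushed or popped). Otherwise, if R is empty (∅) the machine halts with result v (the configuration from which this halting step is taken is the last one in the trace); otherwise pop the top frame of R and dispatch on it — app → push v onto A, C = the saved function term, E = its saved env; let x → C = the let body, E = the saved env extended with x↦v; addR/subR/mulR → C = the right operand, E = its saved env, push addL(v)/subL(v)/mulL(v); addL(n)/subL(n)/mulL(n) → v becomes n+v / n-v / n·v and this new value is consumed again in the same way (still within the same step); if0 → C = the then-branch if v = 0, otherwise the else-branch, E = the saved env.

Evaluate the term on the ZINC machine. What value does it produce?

0. ⟨C=(let v = ((λx. 8) (-2 - 3)) in v); E=∅; A=∅; R=∅⟩
1. ⟨C=((λx. 8) (-2 - 3)); E=∅; A=∅; R=[let v]⟩
2. ⟨C=(-2 - 3); E=∅; A=∅; R=[app :: let v]⟩
3. ⟨C=-2; E=∅; A=∅; R=[subR :: app :: let v]⟩
4. ⟨C=3; E=∅; A=∅; R=[subL(-2) :: app :: let v]⟩
5. ⟨C=(λx. 8); E=∅; A=[-5]; R=[let v]⟩
6. ⟨C=8; E={x↦-5}; A=∅; R=[let v]⟩
7. ⟨C=v; E={v↦8}; A=∅; R=∅⟩
→ final value 8

Answer: 8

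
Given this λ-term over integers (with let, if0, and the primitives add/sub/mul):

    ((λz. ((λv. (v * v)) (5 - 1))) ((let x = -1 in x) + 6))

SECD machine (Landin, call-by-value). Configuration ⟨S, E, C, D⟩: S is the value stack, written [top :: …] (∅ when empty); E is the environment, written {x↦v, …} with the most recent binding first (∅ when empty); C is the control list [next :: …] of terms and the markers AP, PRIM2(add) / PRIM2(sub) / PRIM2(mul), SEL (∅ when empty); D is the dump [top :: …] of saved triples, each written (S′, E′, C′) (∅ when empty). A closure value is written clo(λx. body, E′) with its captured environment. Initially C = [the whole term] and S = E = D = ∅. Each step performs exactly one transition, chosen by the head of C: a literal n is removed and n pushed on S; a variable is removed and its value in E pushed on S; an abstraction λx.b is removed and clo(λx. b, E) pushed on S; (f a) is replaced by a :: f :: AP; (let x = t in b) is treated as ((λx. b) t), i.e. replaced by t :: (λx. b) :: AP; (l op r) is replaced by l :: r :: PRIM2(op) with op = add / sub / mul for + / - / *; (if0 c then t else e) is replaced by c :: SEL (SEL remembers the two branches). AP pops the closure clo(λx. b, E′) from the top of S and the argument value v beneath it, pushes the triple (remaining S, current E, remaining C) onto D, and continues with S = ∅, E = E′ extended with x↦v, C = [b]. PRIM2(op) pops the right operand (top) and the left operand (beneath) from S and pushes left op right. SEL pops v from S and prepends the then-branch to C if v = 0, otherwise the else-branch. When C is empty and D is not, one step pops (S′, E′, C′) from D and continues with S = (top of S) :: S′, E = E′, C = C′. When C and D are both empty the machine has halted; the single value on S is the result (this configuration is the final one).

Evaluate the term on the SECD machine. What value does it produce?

0. <S=∅, E=∅, C=[((λz. ((λv. (v * v)) (5 - 1))) ((let x = -1 in x) + 6))], D=∅>
1. <S=∅, E=∅, C=[((let x = -1 in x) + 6) :: (λz. ((λv. (v * v)) (5 - 1))) :: AP], D=∅>
2. <S=∅, E=∅, C=[(let x = -1 in x) :: 6 :: PRIM2(add) :: (λz. ((λv. (v * v)) (5 - 1))) :: AP], D=∅>
3. <S=∅, E=∅, C=[-1 :: (λx. x) :: AP :: 6 :: PRIM2(add) :: (λz. ((λv. (v * v)) (5 - 1))) :: AP], D=∅>
4. <S=[-1], E=∅, C=[(λx. x) :: AP :: 6 :: PRIM2(add) :: (λz. ((λv. (v * v)) (5 - 1))) :: AP], D=∅>
5. <S=[clo(λx. x, ∅) :: -1], E=∅, C=[AP :: 6 :: PRIM2(add) :: (λz. ((λv. (v * v)) (5 - 1))) :: AP], D=∅>
6. <S=∅, E={x↦-1}, C=[x], D=[(∅, ∅, [6 :: PRIM2(add) :: (λz. ((λv. (v * v)) (5 - 1))) :: AP])]>
7. <S=[-1], E={x↦-1}, C=∅, D=[(∅, ∅, [6 :: PRIM2(add) :: (λz. ((λv. (v * v)) (5 - 1))) :: AP])]>
8. <S=[-1], E=∅, C=[6 :: PRIM2(add) :: (λz. ((λv. (v * v)) (5 - 1))) :: AP], D=∅>
9. <S=[6 :: -1], E=∅, C=[PRIM2(add) :: (λz. ((λv. (v * v)) (5 - 1))) :: AP], D=∅>
10. <S=[5], E=∅, C=[(λz. ((λv. (v * v)) (5 - 1))) :: AP], D=∅>
11. <S=[clo(λz. ((λv. (v * v)) (5 - 1)), ∅) :: 5], E=∅, C=[AP], D=∅>
12. <S=∅, E={z↦5}, C=[((λv. (v * v)) (5 - 1))], D=[(∅, ∅, ∅)]>
13. <S=∅, E={z↦5}, C=[(5 - 1) :: (λv. (v * v)) :: AP], D=[(∅, ∅, ∅)]>
14. <S=∅, E={z↦5}, C=[5 :: 1 :: PRIM2(sub) :: (λv. (v * v)) :: AP], D=[(∅, ∅, ∅)]>
15. <S=[5], E={z↦5}, C=[1 :: PRIM2(sub) :: (λv. (v * v)) :: AP], D=[(∅, ∅, ∅)]>
16. <S=[1 :: 5], E={z↦5}, C=[PRIM2(sub) :: (λv. (v * v)) :: AP], D=[(∅, ∅, ∅)]>
17. <S=[4], E={z↦5}, C=[(λv. (v * v)) :: AP], D=[(∅, ∅, ∅)]>
18. <S=[clo(λv. (v * v), {z↦5}) :: 4], E={z↦5}, C=[AP], D=[(∅, ∅, ∅)]>
19. <S=∅, E={v↦4, z↦5}, C=[(v * v)], D=[(∅, {z↦5}, ∅) :: (∅, ∅, ∅)]>
20. <S=∅, E={v↦4, z↦5}, C=[v :: v :: PRIM2(mul)], D=[(∅, {z↦5}, ∅) :: (∅, ∅, ∅)]>
21. <S=[4], E={v↦4, z↦5}, C=[v :: PRIM2(mul)], D=[(∅, {z↦5}, ∅) :: (∅, ∅, ∅)]>
22. <S=[4 :: 4], E={v↦4, z↦5}, C=[PRIM2(mul)], D=[(∅, {z↦5}, ∅) :: (∅, ∅, ∅)]>
23. <S=[16], E={v↦4, z↦5}, C=∅, D=[(∅, {z↦5}, ∅) :: (∅, ∅, ∅)]>
24. <S=[16], E={z↦5}, C=∅, D=[(∅, ∅, ∅)]>
25. <S=[16], E=∅, C=∅, D=∅>
→ final value 16

Answer: 16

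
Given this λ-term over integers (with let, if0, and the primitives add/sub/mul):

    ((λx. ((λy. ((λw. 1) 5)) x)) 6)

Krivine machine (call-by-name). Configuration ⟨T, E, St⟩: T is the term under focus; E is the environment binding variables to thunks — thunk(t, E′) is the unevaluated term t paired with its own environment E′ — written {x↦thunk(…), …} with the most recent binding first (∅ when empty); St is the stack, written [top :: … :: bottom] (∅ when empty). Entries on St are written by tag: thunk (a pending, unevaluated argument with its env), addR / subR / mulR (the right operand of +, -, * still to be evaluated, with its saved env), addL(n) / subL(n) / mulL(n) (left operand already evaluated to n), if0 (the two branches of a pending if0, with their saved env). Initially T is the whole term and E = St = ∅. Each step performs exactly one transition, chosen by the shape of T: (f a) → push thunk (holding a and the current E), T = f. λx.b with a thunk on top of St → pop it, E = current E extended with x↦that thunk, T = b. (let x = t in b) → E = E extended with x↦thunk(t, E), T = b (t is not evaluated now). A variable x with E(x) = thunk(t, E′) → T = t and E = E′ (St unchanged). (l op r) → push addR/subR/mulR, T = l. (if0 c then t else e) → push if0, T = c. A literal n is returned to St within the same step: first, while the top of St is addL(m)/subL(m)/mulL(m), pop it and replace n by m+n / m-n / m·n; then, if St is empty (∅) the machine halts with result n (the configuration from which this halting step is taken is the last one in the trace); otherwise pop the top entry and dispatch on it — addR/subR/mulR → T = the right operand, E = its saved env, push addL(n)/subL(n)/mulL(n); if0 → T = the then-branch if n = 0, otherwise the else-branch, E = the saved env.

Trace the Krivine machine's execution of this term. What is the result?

Answer: 1

Machine steps:
t=0: [T=((λx. ((λy. ((λw. 1) 5)) x)) 6) | E=∅ | St=∅]
t=1: [T=(λx. ((λy. ((λw. 1) 5)) x)) | E=∅ | St=[thunk]]
t=2: [T=((λy. ((λw. 1) 5)) x) | E={x↦thunk(6, ∅)} | St=∅]
t=3: [T=(λy. ((λw. 1) 5)) | E={x↦thunk(6, ∅)} | St=[thunk]]
t=4: [T=((λw. 1) 5) | E={y↦thunk(x, {x↦thunk(6, ∅)}), x↦thunk(6, ∅)} | St=∅]
t=5: [T=(λw. 1) | E={y↦thunk(x, {x↦thunk(6, ∅)}), x↦thunk(6, ∅)} | St=[thunk]]
t=6: [T=1 | E={w↦thunk(5, {y↦thunk(x, {x↦thunk(6, ∅)}), x↦thunk(6, ∅)}), y↦thunk(x, {x↦thunk(6, ∅)}), x↦thunk(6, ∅)} | St=∅]
→ final value 1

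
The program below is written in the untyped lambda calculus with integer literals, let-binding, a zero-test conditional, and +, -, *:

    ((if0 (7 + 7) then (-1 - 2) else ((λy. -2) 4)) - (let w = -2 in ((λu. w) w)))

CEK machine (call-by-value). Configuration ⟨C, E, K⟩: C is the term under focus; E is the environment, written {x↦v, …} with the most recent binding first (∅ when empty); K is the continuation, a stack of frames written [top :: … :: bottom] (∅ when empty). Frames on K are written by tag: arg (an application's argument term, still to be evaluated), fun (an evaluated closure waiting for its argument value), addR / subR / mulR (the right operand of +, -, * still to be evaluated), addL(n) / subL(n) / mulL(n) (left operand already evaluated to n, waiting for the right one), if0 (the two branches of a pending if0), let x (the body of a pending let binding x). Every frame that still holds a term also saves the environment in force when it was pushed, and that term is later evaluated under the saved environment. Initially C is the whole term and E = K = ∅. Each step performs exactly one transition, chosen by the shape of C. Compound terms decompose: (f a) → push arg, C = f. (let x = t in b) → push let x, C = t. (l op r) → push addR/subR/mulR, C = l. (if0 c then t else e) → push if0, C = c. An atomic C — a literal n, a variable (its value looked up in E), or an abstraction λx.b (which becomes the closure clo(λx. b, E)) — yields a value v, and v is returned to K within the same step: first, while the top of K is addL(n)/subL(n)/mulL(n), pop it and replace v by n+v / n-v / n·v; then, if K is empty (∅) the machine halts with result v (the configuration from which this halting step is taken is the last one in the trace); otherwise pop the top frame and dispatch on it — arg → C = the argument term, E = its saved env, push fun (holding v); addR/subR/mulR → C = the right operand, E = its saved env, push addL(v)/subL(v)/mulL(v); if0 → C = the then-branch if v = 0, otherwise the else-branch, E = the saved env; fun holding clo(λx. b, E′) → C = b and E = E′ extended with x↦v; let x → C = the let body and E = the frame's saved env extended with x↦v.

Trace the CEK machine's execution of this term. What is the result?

step 0: ⟨C=((if0 (7 + 7) then (-1 - 2) else ((λy. -2) 4)) - (let w = -2 in ((λu. w) w))); E=∅; K=∅⟩
step 1: ⟨C=(if0 (7 + 7) then (-1 - 2) else ((λy. -2) 4)); E=∅; K=[subR]⟩
step 2: ⟨C=(7 + 7); E=∅; K=[if0 :: subR]⟩
step 3: ⟨C=7; E=∅; K=[addR :: if0 :: subR]⟩
step 4: ⟨C=7; E=∅; K=[addL(7) :: if0 :: subR]⟩
step 5: ⟨C=((λy. -2) 4); E=∅; K=[subR]⟩
step 6: ⟨C=(λy. -2); E=∅; K=[arg :: subR]⟩
step 7: ⟨C=4; E=∅; K=[fun :: subR]⟩
step 8: ⟨C=-2; E={y↦4}; K=[subR]⟩
step 9: ⟨C=(let w = -2 in ((λu. w) w)); E=∅; K=[subL(-2)]⟩
step 10: ⟨C=-2; E=∅; K=[let w :: subL(-2)]⟩
step 11: ⟨C=((λu. w) w); E={w↦-2}; K=[subL(-2)]⟩
step 12: ⟨C=(λu. w); E={w↦-2}; K=[arg :: subL(-2)]⟩
step 13: ⟨C=w; E={w↦-2}; K=[fun :: subL(-2)]⟩
step 14: ⟨C=w; E={u↦-2, w↦-2}; K=[subL(-2)]⟩
→ final value 0

Answer: 0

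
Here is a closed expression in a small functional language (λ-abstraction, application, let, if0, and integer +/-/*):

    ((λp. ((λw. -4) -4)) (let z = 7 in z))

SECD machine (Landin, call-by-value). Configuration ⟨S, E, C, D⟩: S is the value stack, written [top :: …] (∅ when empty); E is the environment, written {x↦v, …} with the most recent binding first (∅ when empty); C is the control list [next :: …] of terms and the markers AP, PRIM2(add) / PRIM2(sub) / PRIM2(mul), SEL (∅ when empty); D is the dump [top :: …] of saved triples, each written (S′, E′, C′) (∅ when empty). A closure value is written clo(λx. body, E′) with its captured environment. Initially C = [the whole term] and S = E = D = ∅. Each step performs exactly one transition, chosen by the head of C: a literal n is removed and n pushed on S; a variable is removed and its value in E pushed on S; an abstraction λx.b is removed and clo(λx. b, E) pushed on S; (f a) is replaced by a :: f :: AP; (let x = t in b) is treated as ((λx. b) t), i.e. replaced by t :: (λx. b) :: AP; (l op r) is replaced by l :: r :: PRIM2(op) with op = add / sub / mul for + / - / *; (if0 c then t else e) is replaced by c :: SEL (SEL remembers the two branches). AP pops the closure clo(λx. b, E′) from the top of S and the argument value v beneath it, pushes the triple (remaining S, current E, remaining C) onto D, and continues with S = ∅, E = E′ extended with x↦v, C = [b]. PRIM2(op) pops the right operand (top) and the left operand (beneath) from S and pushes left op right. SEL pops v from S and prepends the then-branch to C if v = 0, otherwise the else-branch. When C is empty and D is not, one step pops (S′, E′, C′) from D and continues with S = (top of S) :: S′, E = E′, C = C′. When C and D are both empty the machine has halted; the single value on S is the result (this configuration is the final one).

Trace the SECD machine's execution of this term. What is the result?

[0] <S=∅, E=∅, C=[((λp. ((λw. -4) -4)) (let z = 7 in z))], D=∅>
[1] <S=∅, E=∅, C=[(let z = 7 in z) :: (λp. ((λw. -4) -4)) :: AP], D=∅>
[2] <S=∅, E=∅, C=[7 :: (λz. z) :: AP :: (λp. ((λw. -4) -4)) :: AP], D=∅>
[3] <S=[7], E=∅, C=[(λz. z) :: AP :: (λp. ((λw. -4) -4)) :: AP], D=∅>
[4] <S=[clo(λz. z, ∅) :: 7], E=∅, C=[AP :: (λp. ((λw. -4) -4)) :: AP], D=∅>
[5] <S=∅, E={z↦7}, C=[z], D=[(∅, ∅, [(λp. ((λw. -4) -4)) :: AP])]>
[6] <S=[7], E={z↦7}, C=∅, D=[(∅, ∅, [(λp. ((λw. -4) -4)) :: AP])]>
[7] <S=[7], E=∅, C=[(λp. ((λw. -4) -4)) :: AP], D=∅>
[8] <S=[clo(λp. ((λw. -4) -4), ∅) :: 7], E=∅, C=[AP], D=∅>
[9] <S=∅, E={p↦7}, C=[((λw. -4) -4)], D=[(∅, ∅, ∅)]>
[10] <S=∅, E={p↦7}, C=[-4 :: (λw. -4) :: AP], D=[(∅, ∅, ∅)]>
[11] <S=[-4], E={p↦7}, C=[(λw. -4) :: AP], D=[(∅, ∅, ∅)]>
[12] <S=[clo(λw. -4, {p↦7}) :: -4], E={p↦7}, C=[AP], D=[(∅, ∅, ∅)]>
[13] <S=∅, E={w↦-4, p↦7}, C=[-4], D=[(∅, {p↦7}, ∅) :: (∅, ∅, ∅)]>
[14] <S=[-4], E={w↦-4, p↦7}, C=∅, D=[(∅, {p↦7}, ∅) :: (∅, ∅, ∅)]>
[15] <S=[-4], E={p↦7}, C=∅, D=[(∅, ∅, ∅)]>
[16] <S=[-4], E=∅, C=∅, D=∅>
→ final value -4

Answer: -4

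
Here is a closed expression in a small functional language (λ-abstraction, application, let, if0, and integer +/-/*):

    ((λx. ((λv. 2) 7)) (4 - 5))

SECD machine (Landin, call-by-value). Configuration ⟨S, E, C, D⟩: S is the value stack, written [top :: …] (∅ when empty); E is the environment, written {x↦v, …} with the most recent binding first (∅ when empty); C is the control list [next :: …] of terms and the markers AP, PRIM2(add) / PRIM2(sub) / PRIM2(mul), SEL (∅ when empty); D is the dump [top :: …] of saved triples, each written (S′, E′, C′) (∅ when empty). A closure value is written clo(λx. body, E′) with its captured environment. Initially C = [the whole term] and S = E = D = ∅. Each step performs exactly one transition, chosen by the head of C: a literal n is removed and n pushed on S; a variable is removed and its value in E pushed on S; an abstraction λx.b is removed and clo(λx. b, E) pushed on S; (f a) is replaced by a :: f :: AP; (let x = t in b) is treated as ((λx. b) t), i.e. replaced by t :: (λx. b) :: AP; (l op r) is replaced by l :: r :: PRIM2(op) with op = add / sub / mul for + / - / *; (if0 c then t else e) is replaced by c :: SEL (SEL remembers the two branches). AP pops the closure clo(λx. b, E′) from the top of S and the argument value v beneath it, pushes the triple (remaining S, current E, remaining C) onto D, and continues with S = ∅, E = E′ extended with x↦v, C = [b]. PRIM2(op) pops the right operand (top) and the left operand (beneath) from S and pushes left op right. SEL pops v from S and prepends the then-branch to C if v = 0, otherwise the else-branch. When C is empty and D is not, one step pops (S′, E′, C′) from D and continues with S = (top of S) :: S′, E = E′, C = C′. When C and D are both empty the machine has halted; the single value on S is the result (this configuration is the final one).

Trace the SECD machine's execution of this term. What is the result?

[0] [S=∅ | E=∅ | C=[((λx. ((λv. 2) 7)) (4 - 5))] | D=∅]
[1] [S=∅ | E=∅ | C=[(4 - 5) :: (λx. ((λv. 2) 7)) :: AP] | D=∅]
[2] [S=∅ | E=∅ | C=[4 :: 5 :: PRIM2(sub) :: (λx. ((λv. 2) 7)) :: AP] | D=∅]
[3] [S=[4] | E=∅ | C=[5 :: PRIM2(sub) :: (λx. ((λv. 2) 7)) :: AP] | D=∅]
[4] [S=[5 :: 4] | E=∅ | C=[PRIM2(sub) :: (λx. ((λv. 2) 7)) :: AP] | D=∅]
[5] [S=[-1] | E=∅ | C=[(λx. ((λv. 2) 7)) :: AP] | D=∅]
[6] [S=[clo(λx. ((λv. 2) 7), ∅) :: -1] | E=∅ | C=[AP] | D=∅]
[7] [S=∅ | E={x↦-1} | C=[((λv. 2) 7)] | D=[(∅, ∅, ∅)]]
[8] [S=∅ | E={x↦-1} | C=[7 :: (λv. 2) :: AP] | D=[(∅, ∅, ∅)]]
[9] [S=[7] | E={x↦-1} | C=[(λv. 2) :: AP] | D=[(∅, ∅, ∅)]]
[10] [S=[clo(λv. 2, {x↦-1}) :: 7] | E={x↦-1} | C=[AP] | D=[(∅, ∅, ∅)]]
[11] [S=∅ | E={v↦7, x↦-1} | C=[2] | D=[(∅, {x↦-1}, ∅) :: (∅, ∅, ∅)]]
[12] [S=[2] | E={v↦7, x↦-1} | C=∅ | D=[(∅, {x↦-1}, ∅) :: (∅, ∅, ∅)]]
[13] [S=[2] | E={x↦-1} | C=∅ | D=[(∅, ∅, ∅)]]
[14] [S=[2] | E=∅ | C=∅ | D=∅]
→ final value 2

Answer: 2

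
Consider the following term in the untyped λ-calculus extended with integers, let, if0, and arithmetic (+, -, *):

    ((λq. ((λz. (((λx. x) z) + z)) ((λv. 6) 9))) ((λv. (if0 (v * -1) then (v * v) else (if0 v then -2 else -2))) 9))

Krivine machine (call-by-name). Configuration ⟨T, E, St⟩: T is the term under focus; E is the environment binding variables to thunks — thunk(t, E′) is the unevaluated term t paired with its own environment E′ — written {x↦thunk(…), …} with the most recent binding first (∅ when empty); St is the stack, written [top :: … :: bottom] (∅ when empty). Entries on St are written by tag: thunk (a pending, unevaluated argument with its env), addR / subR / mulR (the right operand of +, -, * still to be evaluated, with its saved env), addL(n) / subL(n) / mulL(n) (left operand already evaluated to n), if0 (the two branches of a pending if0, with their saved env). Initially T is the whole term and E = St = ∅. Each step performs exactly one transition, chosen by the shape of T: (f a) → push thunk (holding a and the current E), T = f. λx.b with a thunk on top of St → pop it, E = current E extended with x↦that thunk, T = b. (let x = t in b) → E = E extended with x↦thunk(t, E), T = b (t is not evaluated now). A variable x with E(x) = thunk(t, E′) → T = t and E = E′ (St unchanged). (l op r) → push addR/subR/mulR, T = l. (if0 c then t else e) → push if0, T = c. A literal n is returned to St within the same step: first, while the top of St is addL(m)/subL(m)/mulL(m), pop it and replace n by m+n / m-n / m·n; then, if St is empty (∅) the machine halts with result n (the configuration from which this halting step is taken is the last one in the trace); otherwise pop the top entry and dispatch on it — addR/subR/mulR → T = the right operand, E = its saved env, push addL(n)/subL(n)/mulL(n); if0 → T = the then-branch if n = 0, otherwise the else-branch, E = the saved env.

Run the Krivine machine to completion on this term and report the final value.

step 0: <T=((λq. ((λz. (((λx. x) z) + z)) ((λv. 6) 9))) ((λv. (if0 (v * -1) then (v * v) else (if0 v then -2 else -2))) 9)), E=∅, St=∅>
step 1: <T=(λq. ((λz. (((λx. x) z) + z)) ((λv. 6) 9))), E=∅, St=[thunk]>
step 2: <T=((λz. (((λx. x) z) + z)) ((λv. 6) 9)), E={q↦thunk(((λv. (if0 (v * -1) then (v * v) else (if0 v then -2 else -2))) 9), ∅)}, St=∅>
step 3: <T=(λz. (((λx. x) z) + z)), E={q↦thunk(((λv. (if0 (v * -1) then (v * v) else (if0 v then -2 else -2))) 9), ∅)}, St=[thunk]>
step 4: <T=(((λx. x) z) + z), E={z↦thunk(((λv. 6) 9), {q↦thunk(((λv. (if0 (v * -1) then (v * v) else (if0 v then -2 else -2))) 9), ∅)}), q↦thunk(((λv. (if0 (v * -1) then (v * v) else (if0 v then -2 else -2))) 9), ∅)}, St=∅>
step 5: <T=((λx. x) z), E={z↦thunk(((λv. 6) 9), {q↦thunk(((λv. (if0 (v * -1) then (v * v) else (if0 v then -2 else -2))) 9), ∅)}), q↦thunk(((λv. (if0 (v * -1) then (v * v) else (if0 v then -2 else -2))) 9), ∅)}, St=[addR]>
step 6: <T=(λx. x), E={z↦thunk(((λv. 6) 9), {q↦thunk(((λv. (if0 (v * -1) then (v * v) else (if0 v then -2 else -2))) 9), ∅)}), q↦thunk(((λv. (if0 (v * -1) then (v * v) else (if0 v then -2 else -2))) 9), ∅)}, St=[thunk :: addR]>
step 7: <T=x, E={x↦thunk(z, {z↦thunk(((λv. 6) 9), {q↦thunk(((λv. (if0 (v * -1) then (v * v) else (if0 v then -2 else -2))) 9), ∅)}), q↦thunk(((λv. (if0 (v * -1) then (v * v) else (if0 v then -2 else -2))) 9), ∅)}), z↦thunk(((λv. 6) 9), {q↦thunk(((λv. (if0 (v * -1) then (v * v) else (if0 v then -2 else -2))) 9), ∅)}), q↦thunk(((λv. (if0 (v * -1) then (v * v) else (if0 v then -2 else -2))) 9), ∅)}, St=[addR]>
step 8: <T=z, E={z↦thunk(((λv. 6) 9), {q↦thunk(((λv. (if0 (v * -1) then (v * v) else (if0 v then -2 else -2))) 9), ∅)}), q↦thunk(((λv. (if0 (v * -1) then (v * v) else (if0 v then -2 else -2))) 9), ∅)}, St=[addR]>
step 9: <T=((λv. 6) 9), E={q↦thunk(((λv. (if0 (v * -1) then (v * v) else (if0 v then -2 else -2))) 9), ∅)}, St=[addR]>
step 10: <T=(λv. 6), E={q↦thunk(((λv. (if0 (v * -1) then (v * v) else (if0 v then -2 else -2))) 9), ∅)}, St=[thunk :: addR]>
step 11: <T=6, E={v↦thunk(9, {q↦thunk(((λv. (if0 (v * -1) then (v * v) else (if0 v then -2 else -2))) 9), ∅)}), q↦thunk(((λv. (if0 (v * -1) then (v * v) else (if0 v then -2 else -2))) 9), ∅)}, St=[addR]>
step 12: <T=z, E={z↦thunk(((λv. 6) 9), {q↦thunk(((λv. (if0 (v * -1) then (v * v) else (if0 v then -2 else -2))) 9), ∅)}), q↦thunk(((λv. (if0 (v * -1) then (v * v) else (if0 v then -2 else -2))) 9), ∅)}, St=[addL(6)]>
step 13: <T=((λv. 6) 9), E={q↦thunk(((λv. (if0 (v * -1) then (v * v) else (if0 v then -2 else -2))) 9), ∅)}, St=[addL(6)]>
step 14: <T=(λv. 6), E={q↦thunk(((λv. (if0 (v * -1) then (v * v) else (if0 v then -2 else -2))) 9), ∅)}, St=[thunk :: addL(6)]>
step 15: <T=6, E={v↦thunk(9, {q↦thunk(((λv. (if0 (v * -1) then (v * v) else (if0 v then -2 else -2))) 9), ∅)}), q↦thunk(((λv. (if0 (v * -1) then (v * v) else (if0 v then -2 else -2))) 9), ∅)}, St=[addL(6)]>
→ final value 12

Answer: 12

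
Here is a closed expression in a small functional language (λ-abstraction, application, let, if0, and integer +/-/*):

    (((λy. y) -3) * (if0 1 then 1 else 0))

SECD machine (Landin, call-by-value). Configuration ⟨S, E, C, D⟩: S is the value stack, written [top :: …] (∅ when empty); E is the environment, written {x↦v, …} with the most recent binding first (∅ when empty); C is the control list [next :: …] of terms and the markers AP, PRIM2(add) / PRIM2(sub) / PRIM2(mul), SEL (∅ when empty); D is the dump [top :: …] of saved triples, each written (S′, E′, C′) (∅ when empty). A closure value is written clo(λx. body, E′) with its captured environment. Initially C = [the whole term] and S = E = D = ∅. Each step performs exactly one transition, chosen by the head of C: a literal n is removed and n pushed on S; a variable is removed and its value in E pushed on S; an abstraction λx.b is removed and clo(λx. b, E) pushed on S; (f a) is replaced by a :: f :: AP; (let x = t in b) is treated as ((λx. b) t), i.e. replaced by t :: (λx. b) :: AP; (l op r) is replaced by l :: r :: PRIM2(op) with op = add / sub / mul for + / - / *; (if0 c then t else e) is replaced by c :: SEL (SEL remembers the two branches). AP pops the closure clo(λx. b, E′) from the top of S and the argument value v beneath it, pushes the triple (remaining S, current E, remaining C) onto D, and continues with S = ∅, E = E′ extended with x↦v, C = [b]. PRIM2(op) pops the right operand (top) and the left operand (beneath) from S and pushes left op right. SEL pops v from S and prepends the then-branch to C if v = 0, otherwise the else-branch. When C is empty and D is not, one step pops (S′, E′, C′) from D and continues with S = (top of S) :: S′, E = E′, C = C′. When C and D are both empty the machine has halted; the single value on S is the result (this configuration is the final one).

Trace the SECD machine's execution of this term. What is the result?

[0] ⟨S=∅; E=∅; C=[(((λy. y) -3) * (if0 1 then 1 else 0))]; D=∅⟩
[1] ⟨S=∅; E=∅; C=[((λy. y) -3) :: (if0 1 then 1 else 0) :: PRIM2(mul)]; D=∅⟩
[2] ⟨S=∅; E=∅; C=[-3 :: (λy. y) :: AP :: (if0 1 then 1 else 0) :: PRIM2(mul)]; D=∅⟩
[3] ⟨S=[-3]; E=∅; C=[(λy. y) :: AP :: (if0 1 then 1 else 0) :: PRIM2(mul)]; D=∅⟩
[4] ⟨S=[clo(λy. y, ∅) :: -3]; E=∅; C=[AP :: (if0 1 then 1 else 0) :: PRIM2(mul)]; D=∅⟩
[5] ⟨S=∅; E={y↦-3}; C=[y]; D=[(∅, ∅, [(if0 1 then 1 else 0) :: PRIM2(mul)])]⟩
[6] ⟨S=[-3]; E={y↦-3}; C=∅; D=[(∅, ∅, [(if0 1 then 1 else 0) :: PRIM2(mul)])]⟩
[7] ⟨S=[-3]; E=∅; C=[(if0 1 then 1 else 0) :: PRIM2(mul)]; D=∅⟩
[8] ⟨S=[-3]; E=∅; C=[1 :: SEL :: PRIM2(mul)]; D=∅⟩
[9] ⟨S=[1 :: -3]; E=∅; C=[SEL :: PRIM2(mul)]; D=∅⟩
[10] ⟨S=[-3]; E=∅; C=[0 :: PRIM2(mul)]; D=∅⟩
[11] ⟨S=[0 :: -3]; E=∅; C=[PRIM2(mul)]; D=∅⟩
[12] ⟨S=[0]; E=∅; C=∅; D=∅⟩
→ final value 0

Answer: 0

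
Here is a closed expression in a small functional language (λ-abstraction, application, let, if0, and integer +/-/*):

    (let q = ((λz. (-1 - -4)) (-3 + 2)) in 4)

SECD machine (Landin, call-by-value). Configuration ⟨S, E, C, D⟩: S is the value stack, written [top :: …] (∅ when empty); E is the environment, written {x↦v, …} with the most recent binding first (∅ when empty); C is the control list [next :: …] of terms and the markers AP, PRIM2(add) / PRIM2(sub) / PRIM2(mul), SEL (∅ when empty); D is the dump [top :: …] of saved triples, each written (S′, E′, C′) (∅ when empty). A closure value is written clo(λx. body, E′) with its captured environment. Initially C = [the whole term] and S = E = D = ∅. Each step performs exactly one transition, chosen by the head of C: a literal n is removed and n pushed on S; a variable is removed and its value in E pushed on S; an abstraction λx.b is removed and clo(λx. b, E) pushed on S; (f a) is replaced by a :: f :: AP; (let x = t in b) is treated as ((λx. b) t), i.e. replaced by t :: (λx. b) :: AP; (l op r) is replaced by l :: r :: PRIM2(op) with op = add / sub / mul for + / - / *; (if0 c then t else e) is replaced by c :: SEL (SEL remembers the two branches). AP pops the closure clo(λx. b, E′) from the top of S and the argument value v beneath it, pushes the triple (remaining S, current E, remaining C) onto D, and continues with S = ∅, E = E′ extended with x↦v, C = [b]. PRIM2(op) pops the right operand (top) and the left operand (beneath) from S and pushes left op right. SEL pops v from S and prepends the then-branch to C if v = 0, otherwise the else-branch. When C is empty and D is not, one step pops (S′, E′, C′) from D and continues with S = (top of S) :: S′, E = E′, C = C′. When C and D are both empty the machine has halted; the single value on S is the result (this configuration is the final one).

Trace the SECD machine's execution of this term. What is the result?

step 0: [S=∅ | E=∅ | C=[(let q = ((λz. (-1 - -4)) (-3 + 2)) in 4)] | D=∅]
step 1: [S=∅ | E=∅ | C=[((λz. (-1 - -4)) (-3 + 2)) :: (λq. 4) :: AP] | D=∅]
step 2: [S=∅ | E=∅ | C=[(-3 + 2) :: (λz. (-1 - -4)) :: AP :: (λq. 4) :: AP] | D=∅]
step 3: [S=∅ | E=∅ | C=[-3 :: 2 :: PRIM2(add) :: (λz. (-1 - -4)) :: AP :: (λq. 4) :: AP] | D=∅]
step 4: [S=[-3] | E=∅ | C=[2 :: PRIM2(add) :: (λz. (-1 - -4)) :: AP :: (λq. 4) :: AP] | D=∅]
step 5: [S=[2 :: -3] | E=∅ | C=[PRIM2(add) :: (λz. (-1 - -4)) :: AP :: (λq. 4) :: AP] | D=∅]
step 6: [S=[-1] | E=∅ | C=[(λz. (-1 - -4)) :: AP :: (λq. 4) :: AP] | D=∅]
step 7: [S=[clo(λz. (-1 - -4), ∅) :: -1] | E=∅ | C=[AP :: (λq. 4) :: AP] | D=∅]
step 8: [S=∅ | E={z↦-1} | C=[(-1 - -4)] | D=[(∅, ∅, [(λq. 4) :: AP])]]
step 9: [S=∅ | E={z↦-1} | C=[-1 :: -4 :: PRIM2(sub)] | D=[(∅, ∅, [(λq. 4) :: AP])]]
step 10: [S=[-1] | E={z↦-1} | C=[-4 :: PRIM2(sub)] | D=[(∅, ∅, [(λq. 4) :: AP])]]
step 11: [S=[-4 :: -1] | E={z↦-1} | C=[PRIM2(sub)] | D=[(∅, ∅, [(λq. 4) :: AP])]]
step 12: [S=[3] | E={z↦-1} | C=∅ | D=[(∅, ∅, [(λq. 4) :: AP])]]
step 13: [S=[3] | E=∅ | C=[(λq. 4) :: AP] | D=∅]
step 14: [S=[clo(λq. 4, ∅) :: 3] | E=∅ | C=[AP] | D=∅]
step 15: [S=∅ | E={q↦3} | C=[4] | D=[(∅, ∅, ∅)]]
step 16: [S=[4] | E={q↦3} | C=∅ | D=[(∅, ∅, ∅)]]
step 17: [S=[4] | E=∅ | C=∅ | D=∅]
→ final value 4

Answer: 4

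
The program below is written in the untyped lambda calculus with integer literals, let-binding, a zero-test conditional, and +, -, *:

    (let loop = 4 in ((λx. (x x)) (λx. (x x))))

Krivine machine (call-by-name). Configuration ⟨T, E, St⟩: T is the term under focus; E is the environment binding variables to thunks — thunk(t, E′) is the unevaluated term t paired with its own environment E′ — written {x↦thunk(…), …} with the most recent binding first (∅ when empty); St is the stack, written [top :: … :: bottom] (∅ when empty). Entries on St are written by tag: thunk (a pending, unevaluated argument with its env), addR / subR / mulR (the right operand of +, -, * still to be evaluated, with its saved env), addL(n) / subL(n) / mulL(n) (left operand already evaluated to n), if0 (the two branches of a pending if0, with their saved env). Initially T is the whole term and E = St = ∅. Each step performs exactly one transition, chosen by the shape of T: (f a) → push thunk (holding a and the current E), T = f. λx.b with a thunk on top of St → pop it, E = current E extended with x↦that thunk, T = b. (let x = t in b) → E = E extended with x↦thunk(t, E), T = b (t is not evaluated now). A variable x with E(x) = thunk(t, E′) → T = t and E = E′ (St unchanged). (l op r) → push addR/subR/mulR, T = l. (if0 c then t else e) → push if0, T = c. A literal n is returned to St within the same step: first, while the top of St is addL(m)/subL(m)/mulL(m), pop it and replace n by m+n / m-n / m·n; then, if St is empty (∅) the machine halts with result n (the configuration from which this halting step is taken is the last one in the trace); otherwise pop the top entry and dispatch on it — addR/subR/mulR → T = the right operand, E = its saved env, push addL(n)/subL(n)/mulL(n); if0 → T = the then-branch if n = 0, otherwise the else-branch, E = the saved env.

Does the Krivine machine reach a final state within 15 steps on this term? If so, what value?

Answer: DIVERGES (no final state within 15 steps)

Machine steps:
0. [T=(let loop = 4 in ((λx. (x x)) (λx. (x x)))) | E=∅ | St=∅]
1. [T=((λx. (x x)) (λx. (x x))) | E={loop↦thunk(4, ∅)} | St=∅]
2. [T=(λx. (x x)) | E={loop↦thunk(4, ∅)} | St=[thunk]]
3. [T=(x x) | E={x↦thunk((λx. (x x)), {loop↦thunk(4, ∅)}), loop↦thunk(4, ∅)} | St=∅]
4. [T=x | E={x↦thunk((λx. (x x)), {loop↦thunk(4, ∅)}), loop↦thunk(4, ∅)} | St=[thunk]]
5. [T=(λx. (x x)) | E={loop↦thunk(4, ∅)} | St=[thunk]]
6. [T=(x x) | E={x↦thunk(x, {x↦thunk((λx. (x x)), {loop↦thunk(4, ∅)}), loop↦thunk(4, ∅)}), loop↦thunk(4, ∅)} | St=∅]
7. [T=x | E={x↦thunk(x, {x↦thunk((λx. (x x)), {loop↦thunk(4, ∅)}), loop↦thunk(4, ∅)}), loop↦thunk(4, ∅)} | St=[thunk]]
8. [T=x | E={x↦thunk((λx. (x x)), {loop↦thunk(4, ∅)}), loop↦thunk(4, ∅)} | St=[thunk]]
9. [T=(λx. (x x)) | E={loop↦thunk(4, ∅)} | St=[thunk]]
10. [T=(x x) | E={x↦thunk(x, {x↦thunk(x, {x↦thunk((λx. (x x)), {loop↦thunk(4, ∅)}), loop↦thunk(4, ∅)}), loop↦thunk(4, ∅)}), loop↦thunk(4, ∅)} | St=∅]
11. [T=x | E={x↦thunk(x, {x↦thunk(x, {x↦thunk((λx. (x x)), {loop↦thunk(4, ∅)}), loop↦thunk(4, ∅)}), loop↦thunk(4, ∅)}), loop↦thunk(4, ∅)} | St=[thunk]]
12. [T=x | E={x↦thunk(x, {x↦thunk((λx. (x x)), {loop↦thunk(4, ∅)}), loop↦thunk(4, ∅)}), loop↦thunk(4, ∅)} | St=[thunk]]
13. [T=x | E={x↦thunk((λx. (x x)), {loop↦thunk(4, ∅)}), loop↦thunk(4, ∅)} | St=[thunk]]
14. [T=(λx. (x x)) | E={loop↦thunk(4, ∅)} | St=[thunk]]
15. [T=(x x) | E={x↦thunk(x, {x↦thunk(x, {x↦thunk(x, {x↦thunk((λx. (x x)), {loop↦thunk(4, ∅)}), loop↦thunk(4, ∅)}), loop↦thunk(4, ∅)}), loop↦thunk(4, ∅)}), loop↦thunk(4, ∅)} | St=∅]
→ 15 transitions taken and the configuration is still not final: no result within 15 steps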